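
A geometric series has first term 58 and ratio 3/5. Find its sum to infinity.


S∞ = a₁/(1-r) = 58/(1 - 3/5)
= 58/(2/5)
= 145

S∞ = 145


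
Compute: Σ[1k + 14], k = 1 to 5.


Σ(1k+14) = 1·Σk + 14·n
= 1·15 + 14·5
= 15 + 70 = 85

Σ = 85


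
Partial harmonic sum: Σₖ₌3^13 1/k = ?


Σₖ₌3^13 1/k = 1/3 + 1/4 + 1/5 + ... + 1/13
= 605453/360360
≈ 1.6801

Sum = 605453/360360 ≈ 1.6801


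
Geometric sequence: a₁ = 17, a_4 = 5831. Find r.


r^(n-1) = aₙ/a₁
r^3 = 5831/17 = 343
r = 343^(1/3)
= 7

r = 7


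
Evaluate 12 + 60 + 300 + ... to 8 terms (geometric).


Sₙ = 12×(5^8 - 1)/(5 - 1)
= 12×(390625 - 1)/4
= 12×390624/4
= 1171872

S_8 = 1171872


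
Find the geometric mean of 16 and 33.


GM = √(16×33) = √528 = 22.9783

GM = 22.9783


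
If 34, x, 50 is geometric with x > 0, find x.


GM = √(34×50) = √1700 = 41.2311

GM = 41.2311


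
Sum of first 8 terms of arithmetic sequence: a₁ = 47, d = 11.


aₙ = 47 + (8-1)×11 = 124
Sₙ = n(a₁+aₙ)/2 = 8×(47+124)/2
= 8×171/2 = 684

S_8 = 684


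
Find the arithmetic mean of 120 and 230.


AM = (120 + 230)/2 = 350/2 = 175

AM = 175


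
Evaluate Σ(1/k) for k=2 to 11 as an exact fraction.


Σₖ₌2^11 1/k = 1/2 + 1/3 + 1/4 + 1/5 + 1/6 + 1/7 + 1/8 + 1/9 + 1/10 + 1/11
= 55991/27720
≈ 2.0199

Sum = 55991/27720 ≈ 2.0199


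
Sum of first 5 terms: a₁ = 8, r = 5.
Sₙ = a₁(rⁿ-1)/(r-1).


Sₙ = 8×(5^5 - 1)/(5 - 1)
= 8×(3125 - 1)/4
= 8×3124/4
= 6248

S_5 = 6248


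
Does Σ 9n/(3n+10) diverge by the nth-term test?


lim(n→∞) 9n/(3n+10) = 9/3 = 3  (divide numerator and denominator by n)
lim aₙ = 3 ≠ 0 → series DIVERGES

Diverges (lim aₙ = 3 ≠ 0)


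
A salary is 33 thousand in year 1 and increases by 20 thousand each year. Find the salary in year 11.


aₙ = a₁ + (n-1)d
= 33 + (11-1)×20
= 33 + 200
= 233

a_11 = 233


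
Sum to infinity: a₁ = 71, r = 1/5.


S∞ = a₁/(1-r) = 71/(1 - 1/5)
= 71/(4/5)
= 355/4

S∞ = 355/4


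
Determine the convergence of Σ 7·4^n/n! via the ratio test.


aₙ = 7·4^n/n!
a_{n+1}/aₙ = 4^(n+1)/(n+1)! × n!/4^n  (constant 7 cancels)
= 4/(n+1)
L = lim(n→∞) 4/(n+1) = 0
L < 1 → series CONVERGES

Converges (ratio test: L = 0 < 1)


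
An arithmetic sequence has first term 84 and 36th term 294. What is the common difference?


d = (aₙ - a₁)/(n-1)
= (294 - 84)/(36-1)
= 210/35 = 6

d = 6


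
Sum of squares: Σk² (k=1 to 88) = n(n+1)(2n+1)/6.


n = 88
n(n+1)(2n+1)/6 = 88×89×177/6
= 1386264/6 = 231044

Σk² = 231044


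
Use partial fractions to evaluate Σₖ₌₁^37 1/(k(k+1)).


1/(k(k+1)) = 1/k - 1/(k+1) (partial fractions)
Telescoping: Σ = 1 - 1/38 = 37/38

Sum = 37/38


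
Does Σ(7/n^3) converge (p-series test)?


p-series test: Σ c/n^p converges if p > 1, diverges if p ≤ 1 (constant c > 0 doesn't affect convergence).
p = 3
3 > 1 → CONVERGES

Converges (p = 3 > 1)


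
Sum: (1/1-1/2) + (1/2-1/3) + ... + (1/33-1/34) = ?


Telescoping: adjacent terms cancel.
= 1/1 - 1/34
= 1 - 1/34 = 33/34

Sum = 33/34


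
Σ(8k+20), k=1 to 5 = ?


Σ(8k+20) = 8·Σk + 20·n
= 8·15 + 20·5
= 120 + 100 = 220

Σ = 220


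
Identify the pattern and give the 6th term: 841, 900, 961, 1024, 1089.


Pattern: perfect squares: n²
Terms: 841, 900, 961, 1024, 1089
Next term = 1156

Next term = 1156


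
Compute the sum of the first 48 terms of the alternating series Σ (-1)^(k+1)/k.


S = 1 - 1/2 + 1/3 - 1/4 + 1/5 - 1/6 + 1/7 - 1/8 ± ...
= 0.6828
(Full series converges to +ln(2) ≈ +0.6931)

S_48 = 0.6828


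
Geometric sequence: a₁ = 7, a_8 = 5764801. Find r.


r^(n-1) = aₙ/a₁
r^7 = 5764801/7 = 823543
r = 823543^(1/7)
= 7

r = 7


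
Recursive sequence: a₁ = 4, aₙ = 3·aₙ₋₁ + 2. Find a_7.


Computing step by step:
a_1 = 4
a_2 = 14
a_3 = 44
a_4 = 134
a_5 = 404
a_6 = 1214
a_7 = 3644


a_7 = 3644


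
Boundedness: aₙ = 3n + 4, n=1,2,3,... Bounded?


aₙ = 3n + 4 → as n→∞, aₙ→∞
No finite upper bound exists
The sequence is UNBOUNDED

Unbounded (aₙ → ∞ as n → ∞)


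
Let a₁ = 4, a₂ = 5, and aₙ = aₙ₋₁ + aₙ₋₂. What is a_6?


Computing iteratively: 4, 5, 9, 14, 23, 37
a_6 = 37

a_6 = 37


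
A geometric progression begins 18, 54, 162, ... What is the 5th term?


aₙ = a₁·r^(n-1)
= 18×3^4
= 18×81
= 1458

a_5 = 1458


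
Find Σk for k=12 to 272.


Σₖ₌12^272 k = Σₖ₌₁^272 k − Σₖ₌₁^11 k
= 272·273/2 − 11·12/2
= 37128 − 66 = 37062

Σk = 37062


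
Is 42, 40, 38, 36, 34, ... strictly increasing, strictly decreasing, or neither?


Differences: -2, -2, -2, -2
All differences < 0 → strictly DECREASING

Monotonically decreasing


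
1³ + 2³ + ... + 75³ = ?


n(n+1)/2 = 75×76/2 = 2850
Σk³ = 2850² = 8122500

Σk³ = 8122500


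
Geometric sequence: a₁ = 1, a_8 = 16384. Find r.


r^(n-1) = aₙ/a₁
r^7 = 16384/1 = 16384
r = 16384^(1/7)
= 4

r = 4


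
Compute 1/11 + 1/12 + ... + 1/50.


Σₖ₌11^50 1/k = 1/11 + 1/12 + 1/13 + ... + 1/50
= 4866234606652744766339/3099044504245996706400
≈ 1.5702

Sum = 4866234606652744766339/3099044504245996706400 ≈ 1.5702


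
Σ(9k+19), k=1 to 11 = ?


Σ(9k+19) = 9·Σk + 19·n
= 9·66 + 19·11
= 594 + 209 = 803

Σ = 803


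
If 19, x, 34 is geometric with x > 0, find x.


GM = √(19×34) = √646 = 25.4165

GM = 25.4165


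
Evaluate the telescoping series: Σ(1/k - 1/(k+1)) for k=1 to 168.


Telescoping: adjacent terms cancel.
= 1/1 - 1/169
= 1 - 1/169 = 168/169

Sum = 168/169


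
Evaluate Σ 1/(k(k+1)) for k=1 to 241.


1/(k(k+1)) = 1/k - 1/(k+1) (partial fractions)
Telescoping: Σ = 1 - 1/242 = 241/242

Sum = 241/242


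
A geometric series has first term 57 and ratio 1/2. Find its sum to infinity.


S∞ = a₁/(1-r) = 57/(1 - 1/2)
= 57/(1/2)
= 114

S∞ = 114


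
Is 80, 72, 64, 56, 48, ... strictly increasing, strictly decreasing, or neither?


Differences: -8, -8, -8, -8
All differences < 0 → strictly DECREASING

Monotonically decreasing


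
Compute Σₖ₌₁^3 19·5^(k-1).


Sₙ = 19×(5^3 - 1)/(5 - 1)
= 19×(125 - 1)/4
= 19×124/4
= 589

S_3 = 589


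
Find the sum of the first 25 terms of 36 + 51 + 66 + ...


aₙ = 36 + (25-1)×15 = 396
Sₙ = n(a₁+aₙ)/2 = 25×(36+396)/2
= 25×432/2 = 5400

S_25 = 5400


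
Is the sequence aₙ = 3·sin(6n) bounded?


For all n, -1 ≤ sin(6n) ≤ 1, so -3 ≤ 3·sin(6n) ≤ 3
Lower bound: -3, Upper bound: 3
The sequence IS bounded

Bounded (-3 ≤ aₙ ≤ 3)


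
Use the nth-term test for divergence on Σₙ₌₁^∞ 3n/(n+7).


lim(n→∞) 3n/(n+7) = 3/1 = 3  (divide numerator and denominator by n)
lim aₙ = 3 ≠ 0 → series DIVERGES

Diverges (lim aₙ = 3 ≠ 0)


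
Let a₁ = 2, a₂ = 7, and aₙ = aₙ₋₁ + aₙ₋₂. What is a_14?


Computing iteratively: 2, 7, 9, 16, 25, 41, 66, 107, 173, 280, 453, 733, ...
a_14 = 1919

a_14 = 1919


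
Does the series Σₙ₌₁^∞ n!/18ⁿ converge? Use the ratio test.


aₙ = n!/18^n
a_{n+1}/aₙ = (n+1)!/18^(n+1) × 18^n/n!
= (n+1)/18
L = lim(n→∞) (n+1)/18 = ∞
L > 1 → series DIVERGES

Diverges (ratio test: L = ∞ > 1)


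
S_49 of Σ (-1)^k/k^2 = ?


S = -1 + 1/4 - 1/9 + 1/16 - 1/25 + 1/36 - 1/49 + 1/64 ± ...
= -0.8227
(Full series converges to -π²/12 ≈ -0.8225)

S_49 = -0.8227


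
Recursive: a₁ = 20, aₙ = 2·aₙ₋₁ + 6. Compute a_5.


Computing step by step:
a_1 = 20
a_2 = 46
a_3 = 98
a_4 = 202
a_5 = 410


a_5 = 410


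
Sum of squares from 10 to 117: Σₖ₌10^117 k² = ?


Σₖ₌10^117 k² = Σₖ₌₁^117 k² − Σₖ₌₁^9 k²
= 117·118·235/6 − 9·10·19/6
= 540735 − 285 = 540450

Σk² = 540450


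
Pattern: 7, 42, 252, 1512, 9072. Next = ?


Pattern: geometric (r=6)
Terms: 7, 42, 252, 1512, 9072
Next term = 54432

Next term = 54432


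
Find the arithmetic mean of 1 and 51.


AM = (1 + 51)/2 = 52/2 = 26

AM = 26


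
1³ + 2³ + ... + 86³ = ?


n(n+1)/2 = 86×87/2 = 3741
Σk³ = 3741² = 13995081

Σk³ = 13995081


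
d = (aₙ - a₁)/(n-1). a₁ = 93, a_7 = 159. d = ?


d = (aₙ - a₁)/(n-1)
= (159 - 93)/(7-1)
= 66/6 = 11

d = 11


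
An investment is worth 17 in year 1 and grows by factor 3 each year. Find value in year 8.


aₙ = a₁·r^(n-1)
= 17×3^7
= 17×2187
= 37179

a_8 = 37179


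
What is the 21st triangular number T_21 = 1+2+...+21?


n(n+1)/2 = 21×22/2 = 462/2 = 231

Σk = 231


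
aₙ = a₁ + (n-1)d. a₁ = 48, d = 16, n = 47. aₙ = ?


aₙ = a₁ + (n-1)d
= 48 + (47-1)×16
= 48 + 736
= 784

a_47 = 784


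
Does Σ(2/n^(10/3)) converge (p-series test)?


p-series test: Σ c/n^p converges if p > 1, diverges if p ≤ 1 (constant c > 0 doesn't affect convergence).
p = 10/3
10/3 > 1 → CONVERGES

Converges (p = 10/3 > 1)


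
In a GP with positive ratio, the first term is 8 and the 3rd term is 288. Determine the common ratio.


r^(n-1) = aₙ/a₁
r^2 = 288/8 = 36
r = 36^(1/2)
= ±6; taking r > 0 gives r = 6

r = 6


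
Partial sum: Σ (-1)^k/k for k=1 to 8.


S = -1 + 1/2 - 1/3 + 1/4 - 1/5 + 1/6 - 1/7 + 1/8
= -0.6345
(Full series converges to -ln(2) ≈ -0.6931)

S_8 = -0.6345


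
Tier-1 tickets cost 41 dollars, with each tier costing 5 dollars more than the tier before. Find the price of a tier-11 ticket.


aₙ = a₁ + (n-1)d
= 41 + (11-1)×5
= 41 + 50
= 91

a_11 = 91


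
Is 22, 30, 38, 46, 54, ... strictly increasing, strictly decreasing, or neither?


Differences: 8, 8, 8, 8
All differences > 0 → strictly INCREASING

Monotonically increasing


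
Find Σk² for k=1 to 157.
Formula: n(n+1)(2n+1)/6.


n = 157
n(n+1)(2n+1)/6 = 157×158×315/6
= 7813890/6 = 1302315

Σk² = 1302315


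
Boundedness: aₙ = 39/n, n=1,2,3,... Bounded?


a₁ = 39, a₂ = 39/2, a₃ = 39/3, ...
0 < aₙ ≤ 39 for all n ≥ 1
Lower bound: 0, Upper bound: 39
The sequence IS bounded

Bounded (0 < aₙ ≤ 39)


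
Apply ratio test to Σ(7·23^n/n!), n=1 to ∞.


aₙ = 7·23^n/n!
a_{n+1}/aₙ = 23^(n+1)/(n+1)! × n!/23^n  (constant 7 cancels)
= 23/(n+1)
L = lim(n→∞) 23/(n+1) = 0
L < 1 → series CONVERGES

Converges (ratio test: L = 0 < 1)


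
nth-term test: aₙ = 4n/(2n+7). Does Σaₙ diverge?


lim(n→∞) 4n/(2n+7) = 4/2 = 2  (divide numerator and denominator by n)
lim aₙ = 2 ≠ 0 → series DIVERGES

Diverges (lim aₙ = 2 ≠ 0)


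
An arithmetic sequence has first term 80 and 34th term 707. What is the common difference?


d = (aₙ - a₁)/(n-1)
= (707 - 80)/(34-1)
= 627/33 = 19

d = 19


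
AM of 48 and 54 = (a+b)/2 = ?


AM = (48 + 54)/2 = 102/2 = 51

AM = 51


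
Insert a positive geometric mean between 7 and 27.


GM = √(7×27) = √189 = 13.7477

GM = 13.7477


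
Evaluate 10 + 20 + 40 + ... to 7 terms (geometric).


Sₙ = 10×(2^7 - 1)/(2 - 1)
= 10×(128 - 1)/1
= 10×127/1
= 1270

S_7 = 1270


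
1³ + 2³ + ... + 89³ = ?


n(n+1)/2 = 89×90/2 = 4005
Σk³ = 4005² = 16040025

Σk³ = 16040025


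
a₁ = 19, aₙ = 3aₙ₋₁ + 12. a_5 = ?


Computing step by step:
a_1 = 19
a_2 = 69
a_3 = 219
a_4 = 669
a_5 = 2019


a_5 = 2019


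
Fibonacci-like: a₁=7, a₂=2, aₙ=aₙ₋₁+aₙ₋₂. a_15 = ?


Computing iteratively: 7, 2, 9, 11, 20, 31, 51, 82, 133, 215, 348, 563, ...
a_15 = 2385

a_15 = 2385


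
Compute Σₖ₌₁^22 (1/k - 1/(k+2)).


Telescoping with gap 2: two head and two tail terms survive.
= (1 + 1/2) - (1/23 + 1/24)
= 3/2 - 1/23 - 1/24 = 781/552

Sum = 781/552


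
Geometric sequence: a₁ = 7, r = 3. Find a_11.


aₙ = a₁·r^(n-1)
= 7×3^10
= 7×59049
= 413343

a_11 = 413343


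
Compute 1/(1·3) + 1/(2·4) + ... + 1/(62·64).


1/(k(k+2)) = (1/2)·(1/k - 1/(k+2)) (partial fractions)
Telescoping: Σ = (1/2)·(1 + 1/2 - 1/63 - 1/64) = 5921/8064

Sum = 5921/8064


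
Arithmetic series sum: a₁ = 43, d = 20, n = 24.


aₙ = 43 + (24-1)×20 = 503
Sₙ = n(a₁+aₙ)/2 = 24×(43+503)/2
= 24×546/2 = 6552

S_24 = 6552


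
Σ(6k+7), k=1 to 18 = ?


Σ(6k+7) = 6·Σk + 7·n
= 6·171 + 7·18
= 1026 + 126 = 1152

Σ = 1152


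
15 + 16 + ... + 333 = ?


Σₖ₌15^333 k = Σₖ₌₁^333 k − Σₖ₌₁^14 k
= 333·334/2 − 14·15/2
= 55611 − 105 = 55506

Σk = 55506


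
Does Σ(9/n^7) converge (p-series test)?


p-series test: Σ c/n^p converges if p > 1, diverges if p ≤ 1 (constant c > 0 doesn't affect convergence).
p = 7
7 > 1 → CONVERGES

Converges (p = 7 > 1)


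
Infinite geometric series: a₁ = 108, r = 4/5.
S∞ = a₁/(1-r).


S∞ = a₁/(1-r) = 108/(1 - 4/5)
= 108/(1/5)
= 540

S∞ = 540


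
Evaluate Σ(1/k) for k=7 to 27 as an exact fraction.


Σₖ₌7^27 1/k = 1/7 + 1/8 + 1/9 + ... + 1/27
= 115768340663/80313433200
≈ 1.4415

Sum = 115768340663/80313433200 ≈ 1.4415


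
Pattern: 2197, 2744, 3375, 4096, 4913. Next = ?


Pattern: perfect cubes: n³
Terms: 2197, 2744, 3375, 4096, 4913
Next term = 5832

Next term = 5832


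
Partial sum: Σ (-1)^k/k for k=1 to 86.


S = -1 + 1/2 - 1/3 + 1/4 - 1/5 + 1/6 - 1/7 + 1/8 ± ...
= -0.6874
(Full series converges to -ln(2) ≈ -0.6931)

S_86 = -0.6874


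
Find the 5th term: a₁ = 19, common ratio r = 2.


aₙ = a₁·r^(n-1)
= 19×2^4
= 19×16
= 304

a_5 = 304


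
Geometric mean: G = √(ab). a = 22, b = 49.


GM = √(22×49) = √1078 = 32.8329

GM = 32.8329


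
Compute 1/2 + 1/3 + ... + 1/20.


Σₖ₌2^20 1/k = 1/2 + 1/3 + 1/4 + ... + 1/20
= 40315631/15519504
≈ 2.5977

Sum = 40315631/15519504 ≈ 2.5977


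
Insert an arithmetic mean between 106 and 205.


AM = (106 + 205)/2 = 311/2 = 155.5

AM = 155.5


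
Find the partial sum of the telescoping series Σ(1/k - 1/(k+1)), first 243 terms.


Telescoping: adjacent terms cancel.
= 1/1 - 1/244
= 1 - 1/244 = 243/244

Sum = 243/244


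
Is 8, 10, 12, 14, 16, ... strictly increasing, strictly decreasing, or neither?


Differences: 2, 2, 2, 2
All differences > 0 → strictly INCREASING

Monotonically increasing


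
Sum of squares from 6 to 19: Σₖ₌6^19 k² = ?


Σₖ₌6^19 k² = Σₖ₌₁^19 k² − Σₖ₌₁^5 k²
= 19·20·39/6 − 5·6·11/6
= 2470 − 55 = 2415

Σk² = 2415


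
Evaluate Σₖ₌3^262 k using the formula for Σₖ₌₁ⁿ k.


Σₖ₌3^262 k = Σₖ₌₁^262 k − Σₖ₌₁^2 k
= 262·263/2 − 2·3/2
= 34453 − 3 = 34450

Σk = 34450


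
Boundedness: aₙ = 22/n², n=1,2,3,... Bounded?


a₁ = 22, a₂ = 22/4, a₃ = 22/9, ...
0 < aₙ ≤ 22 for all n ≥ 1
The sequence IS bounded

Bounded (0 < aₙ ≤ 22)


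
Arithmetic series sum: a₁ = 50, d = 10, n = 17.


aₙ = 50 + (17-1)×10 = 210
Sₙ = n(a₁+aₙ)/2 = 17×(50+210)/2
= 17×260/2 = 2210

S_17 = 2210


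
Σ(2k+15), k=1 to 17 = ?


Σ(2k+15) = 2·Σk + 15·n
= 2·153 + 15·17
= 306 + 255 = 561

Σ = 561


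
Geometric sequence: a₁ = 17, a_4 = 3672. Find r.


r^(n-1) = aₙ/a₁
r^3 = 3672/17 = 216
r = 216^(1/3)
= 6

r = 6


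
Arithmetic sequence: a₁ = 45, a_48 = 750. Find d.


d = (aₙ - a₁)/(n-1)
= (750 - 45)/(48-1)
= 705/47 = 15

d = 15


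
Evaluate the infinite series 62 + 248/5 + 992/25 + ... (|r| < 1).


S∞ = a₁/(1-r) = 62/(1 - 4/5)
= 62/(1/5)
= 310

S∞ = 310


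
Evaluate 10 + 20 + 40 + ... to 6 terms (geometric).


Sₙ = 10×(2^6 - 1)/(2 - 1)
= 10×(64 - 1)/1
= 10×63/1
= 630

S_6 = 630


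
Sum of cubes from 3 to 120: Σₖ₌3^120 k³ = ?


Σₖ₌3^120 k³ = [120·121/2]² − [2·3/2]²
= 52707600 − 9 = 52707591

Σk³ = 52707591


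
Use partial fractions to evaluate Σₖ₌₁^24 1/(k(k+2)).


1/(k(k+2)) = (1/2)·(1/k - 1/(k+2)) (partial fractions)
Telescoping: Σ = (1/2)·(1 + 1/2 - 1/25 - 1/26) = 231/325

Sum = 231/325


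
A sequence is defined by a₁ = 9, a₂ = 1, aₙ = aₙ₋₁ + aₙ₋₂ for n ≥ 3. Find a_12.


Computing iteratively: 9, 1, 10, 11, 21, 32, 53, 85, 138, 223, 361, 584
a_12 = 584

a_12 = 584


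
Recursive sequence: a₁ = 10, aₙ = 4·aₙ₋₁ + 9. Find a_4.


Computing step by step:
a_1 = 10
a_2 = 49
a_3 = 205
a_4 = 829


a_4 = 829


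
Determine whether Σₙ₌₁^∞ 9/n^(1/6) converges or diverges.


p-series test: Σ c/n^p converges if p > 1, diverges if p ≤ 1 (constant c > 0 doesn't affect convergence).
p = 1/6
1/6 ≤ 1 → DIVERGES

Diverges (p = 1/6 ≤ 1)


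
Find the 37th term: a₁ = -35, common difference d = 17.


aₙ = a₁ + (n-1)d
= -35 + (37-1)×17
= -35 + 612
= 577

a_37 = 577


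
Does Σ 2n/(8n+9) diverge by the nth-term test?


lim(n→∞) 2n/(8n+9) = 2/8 = 1/4  (divide numerator and denominator by n)
lim aₙ = 1/4 ≠ 0 → series DIVERGES

Diverges (lim aₙ = 1/4 ≠ 0)


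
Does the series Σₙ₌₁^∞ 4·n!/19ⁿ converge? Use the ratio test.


aₙ = 4·n!/19^n
a_{n+1}/aₙ = (n+1)!/19^(n+1) × 19^n/n!  (constant 4 cancels)
= (n+1)/19
L = lim(n→∞) (n+1)/19 = ∞
L > 1 → series DIVERGES

Diverges (ratio test: L = ∞ > 1)


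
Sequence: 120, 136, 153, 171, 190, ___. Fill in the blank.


Pattern: triangular numbers: n(n+1)/2
Terms: 120, 136, 153, 171, 190
Next term = 210

Next term = 210


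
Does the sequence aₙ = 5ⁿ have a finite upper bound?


aₙ = 5ⁿ → as n→∞, aₙ→∞ (since base 5 > 1)
No finite upper bound exists
The sequence is UNBOUNDED

Unbounded (aₙ → ∞ as n → ∞)


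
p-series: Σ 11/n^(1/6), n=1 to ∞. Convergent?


p-series test: Σ c/n^p converges if p > 1, diverges if p ≤ 1 (constant c > 0 doesn't affect convergence).
p = 1/6
1/6 ≤ 1 → DIVERGES

Diverges (p = 1/6 ≤ 1)


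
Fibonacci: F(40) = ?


Fibonacci sequence: 1, 1, 2, 3, 5, 8, 13, 21, 34, 55, 89, ...
F(40) = 102334155

F(40) = 102334155


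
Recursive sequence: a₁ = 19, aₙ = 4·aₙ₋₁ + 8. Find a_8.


Computing step by step:
a_1 = 19
a_2 = 84
a_3 = 344
a_4 = 1384
a_5 = 5544
a_6 = 22184
a_7 = 88744
a_8 = 354984


a_8 = 354984


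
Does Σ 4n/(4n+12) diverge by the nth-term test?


lim(n→∞) 4n/(4n+12) = 4/4 = 1  (divide numerator and denominator by n)
lim aₙ = 1 ≠ 0 → series DIVERGES

Diverges (lim aₙ = 1 ≠ 0)


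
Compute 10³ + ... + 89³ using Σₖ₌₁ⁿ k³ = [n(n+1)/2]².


Σₖ₌10^89 k³ = [89·90/2]² − [9·10/2]²
= 16040025 − 2025 = 16038000

Σk³ = 16038000


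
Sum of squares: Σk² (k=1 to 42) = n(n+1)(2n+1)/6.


n = 42
n(n+1)(2n+1)/6 = 42×43×85/6
= 153510/6 = 25585

Σk² = 25585


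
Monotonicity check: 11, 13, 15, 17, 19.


Differences: 2, 2, 2, 2
All differences > 0 → strictly INCREASING

Monotonically increasing


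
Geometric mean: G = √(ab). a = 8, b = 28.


GM = √(8×28) = √224 = 14.9666

GM = 14.9666


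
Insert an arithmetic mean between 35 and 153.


AM = (35 + 153)/2 = 188/2 = 94

AM = 94


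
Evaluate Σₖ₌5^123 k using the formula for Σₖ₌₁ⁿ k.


Σₖ₌5^123 k = Σₖ₌₁^123 k − Σₖ₌₁^4 k
= 123·124/2 − 4·5/2
= 7626 − 10 = 7616

Σk = 7616


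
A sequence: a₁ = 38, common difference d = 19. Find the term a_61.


aₙ = a₁ + (n-1)d
= 38 + (61-1)×19
= 38 + 1140
= 1178

a_61 = 1178


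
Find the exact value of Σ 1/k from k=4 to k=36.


Σₖ₌4^36 1/k = 1/4 + 1/5 + 1/6 + ... + 1/36
= 30734666619109/13127595717600
≈ 2.3412

Sum = 30734666619109/13127595717600 ≈ 2.3412


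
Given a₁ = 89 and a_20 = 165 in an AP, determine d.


d = (aₙ - a₁)/(n-1)
= (165 - 89)/(20-1)
= 76/19 = 4

d = 4


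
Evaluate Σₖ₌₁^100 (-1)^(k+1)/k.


S = 1 - 1/2 + 1/3 - 1/4 + 1/5 - 1/6 + 1/7 - 1/8 ± ...
= 0.6882
(Full series converges to +ln(2) ≈ +0.6931)

S_100 = 0.6882


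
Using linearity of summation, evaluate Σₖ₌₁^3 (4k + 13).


Σ(4k+13) = 4·Σk + 13·n
= 4·6 + 13·3
= 24 + 39 = 63

Σ = 63


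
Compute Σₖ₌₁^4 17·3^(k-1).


Sₙ = 17×(3^4 - 1)/(3 - 1)
= 17×(81 - 1)/2
= 17×80/2
= 680

S_4 = 680


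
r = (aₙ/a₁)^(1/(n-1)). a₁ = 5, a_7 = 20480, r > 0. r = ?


r^(n-1) = aₙ/a₁
r^6 = 20480/5 = 4096
r = 4096^(1/6)
= ±4; taking r > 0 gives r = 4

r = 4


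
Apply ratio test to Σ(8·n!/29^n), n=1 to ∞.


aₙ = 8·n!/29^n
a_{n+1}/aₙ = (n+1)!/29^(n+1) × 29^n/n!  (constant 8 cancels)
= (n+1)/29
L = lim(n→∞) (n+1)/29 = ∞
L > 1 → series DIVERGES

Diverges (ratio test: L = ∞ > 1)


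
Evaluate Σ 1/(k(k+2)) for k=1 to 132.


1/(k(k+2)) = (1/2)·(1/k - 1/(k+2)) (partial fractions)
Telescoping: Σ = (1/2)·(1 + 1/2 - 1/133 - 1/134) = 13233/17822

Sum = 13233/17822


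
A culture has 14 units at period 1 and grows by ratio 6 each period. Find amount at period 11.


aₙ = a₁·r^(n-1)
= 14×6^10
= 14×60466176
= 846526464

a_11 = 846526464


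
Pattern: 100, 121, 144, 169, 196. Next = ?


Pattern: perfect squares: n²
Terms: 100, 121, 144, 169, 196
Next term = 225

Next term = 225


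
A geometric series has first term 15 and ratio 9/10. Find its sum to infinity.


S∞ = a₁/(1-r) = 15/(1 - 9/10)
= 15/(1/10)
= 150

S∞ = 150


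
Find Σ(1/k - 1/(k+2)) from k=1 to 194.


Telescoping with gap 2: two head and two tail terms survive.
= (1 + 1/2) - (1/195 + 1/196)
= 3/2 - 1/195 - 1/196 = 56939/38220

Sum = 56939/38220


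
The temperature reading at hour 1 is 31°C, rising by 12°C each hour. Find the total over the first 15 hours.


aₙ = 31 + (15-1)×12 = 199
Sₙ = n(a₁+aₙ)/2 = 15×(31+199)/2
= 15×230/2 = 1725

S_15 = 1725


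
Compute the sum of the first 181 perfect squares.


n = 181
n(n+1)(2n+1)/6 = 181×182×363/6
= 11957946/6 = 1992991

Σk² = 1992991


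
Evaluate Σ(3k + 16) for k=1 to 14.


Σ(3k+16) = 3·Σk + 16·n
= 3·105 + 16·14
= 315 + 224 = 539

Σ = 539


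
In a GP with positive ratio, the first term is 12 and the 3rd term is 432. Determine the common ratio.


r^(n-1) = aₙ/a₁
r^2 = 432/12 = 36
r = 36^(1/2)
= ±6; taking r > 0 gives r = 6

r = 6


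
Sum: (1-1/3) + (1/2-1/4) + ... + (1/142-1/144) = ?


Telescoping with gap 2: two head and two tail terms survive.
= (1 + 1/2) - (1/143 + 1/144)
= 3/2 - 1/143 - 1/144 = 30601/20592

Sum = 30601/20592


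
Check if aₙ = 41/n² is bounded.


a₁ = 41, a₂ = 41/4, a₃ = 41/9, ...
0 < aₙ ≤ 41 for all n ≥ 1
The sequence IS bounded

Bounded (0 < aₙ ≤ 41)


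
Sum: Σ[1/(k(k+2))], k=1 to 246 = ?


1/(k(k+2)) = (1/2)·(1/k - 1/(k+2)) (partial fractions)
Telescoping: Σ = (1/2)·(1 + 1/2 - 1/247 - 1/248) = 91389/122512

Sum = 91389/122512


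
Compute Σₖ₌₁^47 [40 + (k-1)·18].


aₙ = 40 + (47-1)×18 = 868
Sₙ = n(a₁+aₙ)/2 = 47×(40+868)/2
= 47×908/2 = 21338

S_47 = 21338


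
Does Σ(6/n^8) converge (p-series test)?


p-series test: Σ c/n^p converges if p > 1, diverges if p ≤ 1 (constant c > 0 doesn't affect convergence).
p = 8
8 > 1 → CONVERGES

Converges (p = 8 > 1)


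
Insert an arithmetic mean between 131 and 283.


AM = (131 + 283)/2 = 414/2 = 207

AM = 207


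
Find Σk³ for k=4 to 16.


Σₖ₌4^16 k³ = [16·17/2]² − [3·4/2]²
= 18496 − 36 = 18460

Σk³ = 18460


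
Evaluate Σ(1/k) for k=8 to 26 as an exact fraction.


Σₖ₌8^26 1/k = 1/8 + 1/9 + 1/10 + ... + 1/26
= 11257824607/8923714800
≈ 1.2616

Sum = 11257824607/8923714800 ≈ 1.2616


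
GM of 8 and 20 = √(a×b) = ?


GM = √(8×20) = √160 = 12.6491

GM = 12.6491


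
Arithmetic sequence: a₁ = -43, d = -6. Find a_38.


aₙ = a₁ + (n-1)d
= -43 + (38-1)×-6
= -43 - 222
= -265

a_38 = -265


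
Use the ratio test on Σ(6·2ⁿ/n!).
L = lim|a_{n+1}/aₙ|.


aₙ = 6·2^n/n!
a_{n+1}/aₙ = 2^(n+1)/(n+1)! × n!/2^n  (constant 6 cancels)
= 2/(n+1)
L = lim(n→∞) 2/(n+1) = 0
L < 1 → series CONVERGES

Converges (ratio test: L = 0 < 1)


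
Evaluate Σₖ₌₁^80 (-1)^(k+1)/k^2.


S = 1 - 1/4 + 1/9 - 1/16 + 1/25 - 1/36 + 1/49 - 1/64 ± ...
= 0.8224
(Full series converges to +π²/12 ≈ +0.8225)

S_80 = 0.8224


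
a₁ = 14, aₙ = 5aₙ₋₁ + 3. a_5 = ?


Computing step by step:
a_1 = 14
a_2 = 73
a_3 = 368
a_4 = 1843
a_5 = 9218


a_5 = 9218


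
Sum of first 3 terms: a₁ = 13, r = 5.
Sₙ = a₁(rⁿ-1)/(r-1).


Sₙ = 13×(5^3 - 1)/(5 - 1)
= 13×(125 - 1)/4
= 13×124/4
= 403

S_3 = 403


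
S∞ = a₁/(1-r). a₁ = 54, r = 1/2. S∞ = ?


S∞ = a₁/(1-r) = 54/(1 - 1/2)
= 54/(1/2)
= 108

S∞ = 108


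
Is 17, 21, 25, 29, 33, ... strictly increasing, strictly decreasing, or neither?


Differences: 4, 4, 4, 4
All differences > 0 → strictly INCREASING

Monotonically increasing


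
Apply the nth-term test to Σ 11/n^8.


lim(n→∞) 11/n^8 = 0
lim aₙ = 0 → nth-term test is INCONCLUSIVE
(Need other tests; this is actually a convergent p-series with p=8 > 1)

Inconclusive (lim aₙ = 0; need another test)


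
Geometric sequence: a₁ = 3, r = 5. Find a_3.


aₙ = a₁·r^(n-1)
= 3×5^2
= 3×25
= 75

a_3 = 75


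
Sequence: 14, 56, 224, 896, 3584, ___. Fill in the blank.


Pattern: geometric (r=4)
Terms: 14, 56, 224, 896, 3584
Next term = 14336

Next term = 14336


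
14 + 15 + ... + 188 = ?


Σₖ₌14^188 k = Σₖ₌₁^188 k − Σₖ₌₁^13 k
= 188·189/2 − 13·14/2
= 17766 − 91 = 17675

Σk = 17675


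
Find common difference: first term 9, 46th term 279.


d = (aₙ - a₁)/(n-1)
= (279 - 9)/(46-1)
= 270/45 = 6

d = 6


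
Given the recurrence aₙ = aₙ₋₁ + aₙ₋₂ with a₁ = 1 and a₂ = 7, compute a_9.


Computing iteratively: 1, 7, 8, 15, 23, 38, 61, 99, 160
a_9 = 160

a_9 = 160


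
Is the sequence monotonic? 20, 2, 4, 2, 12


Differences: -18, 2, -2, 10
Difference at position 2 is +2 (> 0) but position 1 is -18 (< 0) — sequence both rises and falls
→ NOT monotonic

Not monotonic


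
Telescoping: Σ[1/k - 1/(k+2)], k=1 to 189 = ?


Telescoping with gap 2: two head and two tail terms survive.
= (1 + 1/2) - (1/190 + 1/191)
= 3/2 - 1/190 - 1/191 = 27027/18145

Sum = 27027/18145


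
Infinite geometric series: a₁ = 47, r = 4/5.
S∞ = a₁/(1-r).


S∞ = a₁/(1-r) = 47/(1 - 4/5)
= 47/(1/5)
= 235

S∞ = 235


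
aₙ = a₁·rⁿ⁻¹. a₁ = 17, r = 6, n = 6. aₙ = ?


aₙ = a₁·r^(n-1)
= 17×6^5
= 17×7776
= 132192

a_6 = 132192


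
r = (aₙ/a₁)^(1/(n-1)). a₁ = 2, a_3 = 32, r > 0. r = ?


r^(n-1) = aₙ/a₁
r^2 = 32/2 = 16
r = 16^(1/2)
= ±4; taking r > 0 gives r = 4

r = 4


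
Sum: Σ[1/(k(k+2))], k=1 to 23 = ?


1/(k(k+2)) = (1/2)·(1/k - 1/(k+2)) (partial fractions)
Telescoping: Σ = (1/2)·(1 + 1/2 - 1/24 - 1/25) = 851/1200

Sum = 851/1200


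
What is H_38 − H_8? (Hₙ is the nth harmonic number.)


Σₖ₌9^38 1/k = 1/9 + 1/10 + 1/11 + ... + 1/38
= 104780081036899/69388720221600
≈ 1.51

Sum = 104780081036899/69388720221600 ≈ 1.51


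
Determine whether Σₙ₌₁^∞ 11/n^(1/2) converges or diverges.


p-series test: Σ c/n^p converges if p > 1, diverges if p ≤ 1 (constant c > 0 doesn't affect convergence).
p = 1/2
1/2 ≤ 1 → DIVERGES

Diverges (p = 1/2 ≤ 1)


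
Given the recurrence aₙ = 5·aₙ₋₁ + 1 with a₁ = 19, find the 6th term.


Computing step by step:
a_1 = 19
a_2 = 96
a_3 = 481
a_4 = 2406
a_5 = 12031
a_6 = 60156


a_6 = 60156


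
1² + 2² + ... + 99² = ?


n = 99
n(n+1)(2n+1)/6 = 99×100×199/6
= 1970100/6 = 328350

Σk² = 328350


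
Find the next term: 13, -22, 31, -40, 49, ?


Pattern: alternating sign, magnitude arithmetic (d=9)
Terms: 13, -22, 31, -40, 49
Next term = -58

Next term = -58


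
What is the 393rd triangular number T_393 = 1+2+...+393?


n(n+1)/2 = 393×394/2 = 154842/2 = 77421

Σk = 77421


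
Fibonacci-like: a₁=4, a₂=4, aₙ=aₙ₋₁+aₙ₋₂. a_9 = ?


Computing iteratively: 4, 4, 8, 12, 20, 32, 52, 84, 136
a_9 = 136

a_9 = 136


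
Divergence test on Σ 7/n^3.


lim(n→∞) 7/n^3 = 0
lim aₙ = 0 → nth-term test is INCONCLUSIVE
(Need other tests; this is actually a convergent p-series with p=3 > 1)

Inconclusive (lim aₙ = 0; need another test)


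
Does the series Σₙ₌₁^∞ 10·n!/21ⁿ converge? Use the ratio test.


aₙ = 10·n!/21^n
a_{n+1}/aₙ = (n+1)!/21^(n+1) × 21^n/n!  (constant 10 cancels)
= (n+1)/21
L = lim(n→∞) (n+1)/21 = ∞
L > 1 → series DIVERGES

Diverges (ratio test: L = ∞ > 1)


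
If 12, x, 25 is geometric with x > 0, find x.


GM = √(12×25) = √300 = 17.3205

GM = 17.3205


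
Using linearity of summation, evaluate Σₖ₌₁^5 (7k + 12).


Σ(7k+12) = 7·Σk + 12·n
= 7·15 + 12·5
= 105 + 60 = 165

Σ = 165


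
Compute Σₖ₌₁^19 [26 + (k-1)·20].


aₙ = 26 + (19-1)×20 = 386
Sₙ = n(a₁+aₙ)/2 = 19×(26+386)/2
= 19×412/2 = 3914

S_19 = 3914


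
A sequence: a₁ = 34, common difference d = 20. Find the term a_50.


aₙ = a₁ + (n-1)d
= 34 + (50-1)×20
= 34 + 980
= 1014

a_50 = 1014


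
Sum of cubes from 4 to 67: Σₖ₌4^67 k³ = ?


Σₖ₌4^67 k³ = [67·68/2]² − [3·4/2]²
= 5189284 − 36 = 5189248

Σk³ = 5189248


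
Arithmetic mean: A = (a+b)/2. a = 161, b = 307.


AM = (161 + 307)/2 = 468/2 = 234

AM = 234


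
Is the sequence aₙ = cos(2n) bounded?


For all n, -1 ≤ cos(2n) ≤ 1, so -1 ≤ cos(2n) ≤ 1
Lower bound: -1, Upper bound: 1
The sequence IS bounded

Bounded (-1 ≤ aₙ ≤ 1)


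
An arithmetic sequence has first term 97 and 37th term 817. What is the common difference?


d = (aₙ - a₁)/(n-1)
= (817 - 97)/(37-1)
= 720/36 = 20

d = 20


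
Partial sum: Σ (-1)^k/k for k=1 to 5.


S = -1 + 1/2 - 1/3 + 1/4 - 1/5
= -0.7833
(Full series converges to -ln(2) ≈ -0.6931)

S_5 = -0.7833


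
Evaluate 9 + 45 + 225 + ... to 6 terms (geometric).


Sₙ = 9×(5^6 - 1)/(5 - 1)
= 9×(15625 - 1)/4
= 9×15624/4
= 35154

S_6 = 35154


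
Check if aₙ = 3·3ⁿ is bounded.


aₙ = 3·3ⁿ → as n→∞, aₙ→∞ (since base 3 > 1)
No finite upper bound exists
The sequence is UNBOUNDED

Unbounded (aₙ → ∞ as n → ∞)


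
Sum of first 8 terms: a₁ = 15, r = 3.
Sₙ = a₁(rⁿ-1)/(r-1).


Sₙ = 15×(3^8 - 1)/(3 - 1)
= 15×(6561 - 1)/2
= 15×6560/2
= 49200

S_8 = 49200


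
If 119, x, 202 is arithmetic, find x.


AM = (119 + 202)/2 = 321/2 = 160.5

AM = 160.5


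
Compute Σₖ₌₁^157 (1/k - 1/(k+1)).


Telescoping: adjacent terms cancel.
= 1/1 - 1/158
= 1 - 1/158 = 157/158

Sum = 157/158


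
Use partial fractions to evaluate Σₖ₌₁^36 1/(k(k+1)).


1/(k(k+1)) = 1/k - 1/(k+1) (partial fractions)
Telescoping: Σ = 1 - 1/37 = 36/37

Sum = 36/37


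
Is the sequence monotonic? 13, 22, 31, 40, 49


Differences: 9, 9, 9, 9
All differences > 0 → strictly INCREASING

Monotonically increasing


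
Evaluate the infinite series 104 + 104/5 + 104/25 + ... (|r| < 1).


S∞ = a₁/(1-r) = 104/(1 - 1/5)
= 104/(4/5)
= 130

S∞ = 130


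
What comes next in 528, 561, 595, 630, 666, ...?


Pattern: triangular numbers: n(n+1)/2
Terms: 528, 561, 595, 630, 666
Next term = 703

Next term = 703


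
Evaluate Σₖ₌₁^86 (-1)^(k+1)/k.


S = 1 - 1/2 + 1/3 - 1/4 + 1/5 - 1/6 + 1/7 - 1/8 ± ...
= 0.6874
(Full series converges to +ln(2) ≈ +0.6931)

S_86 = 0.6874


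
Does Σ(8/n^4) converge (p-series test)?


p-series test: Σ c/n^p converges if p > 1, diverges if p ≤ 1 (constant c > 0 doesn't affect convergence).
p = 4
4 > 1 → CONVERGES

Converges (p = 4 > 1)


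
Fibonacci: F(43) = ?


Fibonacci sequence: 1, 1, 2, 3, 5, 8, 13, 21, 34, 55, 89, ...
F(43) = 433494437

F(43) = 433494437


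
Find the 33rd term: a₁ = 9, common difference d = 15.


aₙ = a₁ + (n-1)d
= 9 + (33-1)×15
= 9 + 480
= 489

a_33 = 489


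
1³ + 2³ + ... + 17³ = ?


n(n+1)/2 = 17×18/2 = 153
Σk³ = 153² = 23409

Σk³ = 23409


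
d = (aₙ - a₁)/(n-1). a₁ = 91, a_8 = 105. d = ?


d = (aₙ - a₁)/(n-1)
= (105 - 91)/(8-1)
= 14/7 = 2

d = 2


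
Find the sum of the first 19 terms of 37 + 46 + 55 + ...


aₙ = 37 + (19-1)×9 = 199
Sₙ = n(a₁+aₙ)/2 = 19×(37+199)/2
= 19×236/2 = 2242

S_19 = 2242


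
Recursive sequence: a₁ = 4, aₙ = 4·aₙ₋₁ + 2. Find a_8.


Computing step by step:
a_1 = 4
a_2 = 18
a_3 = 74
a_4 = 298
a_5 = 1194
a_6 = 4778
a_7 = 19114
a_8 = 76458


a_8 = 76458


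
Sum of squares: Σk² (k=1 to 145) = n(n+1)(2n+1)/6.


n = 145
n(n+1)(2n+1)/6 = 145×146×291/6
= 6160470/6 = 1026745

Σk² = 1026745


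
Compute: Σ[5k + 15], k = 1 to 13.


Σ(5k+15) = 5·Σk + 15·n
= 5·91 + 15·13
= 455 + 195 = 650

Σ = 650


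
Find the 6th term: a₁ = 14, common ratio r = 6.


aₙ = a₁·r^(n-1)
= 14×6^5
= 14×7776
= 108864

a_6 = 108864


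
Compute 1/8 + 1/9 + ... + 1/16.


Σₖ₌8^16 1/k = 1/8 + 1/9 + 1/10 + 1/11 + 1/12 + 1/13 + 1/14 + 1/15 + 1/16
= 113567/144144
≈ 0.7879

Sum = 113567/144144 ≈ 0.7879


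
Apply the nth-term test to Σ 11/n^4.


lim(n→∞) 11/n^4 = 0
lim aₙ = 0 → nth-term test is INCONCLUSIVE
(Need other tests; this is actually a convergent p-series with p=4 > 1)

Inconclusive (lim aₙ = 0; need another test)


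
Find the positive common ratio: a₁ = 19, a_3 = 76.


r^(n-1) = aₙ/a₁
r^2 = 76/19 = 4
r = 4^(1/2)
= ±2; taking r > 0 gives r = 2

r = 2


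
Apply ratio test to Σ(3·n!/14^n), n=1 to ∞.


aₙ = 3·n!/14^n
a_{n+1}/aₙ = (n+1)!/14^(n+1) × 14^n/n!  (constant 3 cancels)
= (n+1)/14
L = lim(n→∞) (n+1)/14 = ∞
L > 1 → series DIVERGES

Diverges (ratio test: L = ∞ > 1)


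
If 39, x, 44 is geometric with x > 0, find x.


GM = √(39×44) = √1716 = 41.4246

GM = 41.4246


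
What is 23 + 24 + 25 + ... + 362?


Σₖ₌23^362 k = Σₖ₌₁^362 k − Σₖ₌₁^22 k
= 362·363/2 − 22·23/2
= 65703 − 253 = 65450

Σk = 65450


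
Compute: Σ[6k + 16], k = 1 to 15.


Σ(6k+16) = 6·Σk + 16·n
= 6·120 + 16·15
= 720 + 240 = 960

Σ = 960


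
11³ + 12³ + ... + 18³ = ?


Σₖ₌11^18 k³ = [18·19/2]² − [10·11/2]²
= 29241 − 3025 = 26216

Σk³ = 26216


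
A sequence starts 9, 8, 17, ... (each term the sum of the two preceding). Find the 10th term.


Computing iteratively: 9, 8, 17, 25, 42, 67, 109, 176, 285, 461
a_10 = 461

a_10 = 461


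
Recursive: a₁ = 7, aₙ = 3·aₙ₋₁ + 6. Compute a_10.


Computing step by step:
a_1 = 7
a_2 = 27
a_3 = 87
a_4 = 267
a_5 = 807
a_6 = 2427
a_7 = 7287
a_8 = 21867
a_9 = 65607
a_10 = 196827


a_10 = 196827


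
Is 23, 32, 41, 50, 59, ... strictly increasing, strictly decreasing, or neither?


Differences: 9, 9, 9, 9
All differences > 0 → strictly INCREASING

Monotonically increasing


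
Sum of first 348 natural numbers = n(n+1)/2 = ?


n(n+1)/2 = 348×349/2 = 121452/2 = 60726

Σk = 60726


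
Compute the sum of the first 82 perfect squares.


n = 82
n(n+1)(2n+1)/6 = 82×83×165/6
= 1122990/6 = 187165

Σk² = 187165


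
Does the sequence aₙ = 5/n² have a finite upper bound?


a₁ = 5, a₂ = 5/4, a₃ = 5/9, ...
0 < aₙ ≤ 5 for all n ≥ 1
The sequence IS bounded

Bounded (0 < aₙ ≤ 5)


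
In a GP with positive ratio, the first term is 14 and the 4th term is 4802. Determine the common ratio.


r^(n-1) = aₙ/a₁
r^3 = 4802/14 = 343
r = 343^(1/3)
= 7

r = 7


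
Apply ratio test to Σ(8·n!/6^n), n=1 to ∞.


aₙ = 8·n!/6^n
a_{n+1}/aₙ = (n+1)!/6^(n+1) × 6^n/n!  (constant 8 cancels)
= (n+1)/6
L = lim(n→∞) (n+1)/6 = ∞
L > 1 → series DIVERGES

Diverges (ratio test: L = ∞ > 1)


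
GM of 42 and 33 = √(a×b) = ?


GM = √(42×33) = √1386 = 37.229

GM = 37.229


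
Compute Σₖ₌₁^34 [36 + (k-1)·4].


aₙ = 36 + (34-1)×4 = 168
Sₙ = n(a₁+aₙ)/2 = 34×(36+168)/2
= 34×204/2 = 3468

S_34 = 3468


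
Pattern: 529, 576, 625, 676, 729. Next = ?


Pattern: perfect squares: n²
Terms: 529, 576, 625, 676, 729
Next term = 784

Next term = 784


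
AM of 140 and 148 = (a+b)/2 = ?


AM = (140 + 148)/2 = 288/2 = 144

AM = 144


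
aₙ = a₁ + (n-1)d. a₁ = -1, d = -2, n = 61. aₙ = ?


aₙ = a₁ + (n-1)d
= -1 + (61-1)×-2
= -1 - 120
= -121

a_61 = -121


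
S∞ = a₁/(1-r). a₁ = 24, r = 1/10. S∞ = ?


S∞ = a₁/(1-r) = 24/(1 - 1/10)
= 24/(9/10)
= 80/3

S∞ = 80/3


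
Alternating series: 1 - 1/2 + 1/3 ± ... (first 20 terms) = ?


S = 1 - 1/2 + 1/3 - 1/4 + 1/5 - 1/6 + 1/7 - 1/8 ± ...
= 0.6688
(Full series converges to +ln(2) ≈ +0.6931)

S_20 = 0.6688


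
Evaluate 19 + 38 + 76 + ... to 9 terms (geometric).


Sₙ = 19×(2^9 - 1)/(2 - 1)
= 19×(512 - 1)/1
= 19×511/1
= 9709

S_9 = 9709


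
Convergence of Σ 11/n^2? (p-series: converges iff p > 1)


p-series test: Σ c/n^p converges if p > 1, diverges if p ≤ 1 (constant c > 0 doesn't affect convergence).
p = 2
2 > 1 → CONVERGES

Converges (p = 2 > 1)


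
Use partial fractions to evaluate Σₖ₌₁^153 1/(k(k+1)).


1/(k(k+1)) = 1/k - 1/(k+1) (partial fractions)
Telescoping: Σ = 1 - 1/154 = 153/154

Sum = 153/154


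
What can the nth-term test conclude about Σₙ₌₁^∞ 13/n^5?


lim(n→∞) 13/n^5 = 0
lim aₙ = 0 → nth-term test is INCONCLUSIVE
(Need other tests; this is actually a convergent p-series with p=5 > 1)

Inconclusive (lim aₙ = 0; need another test)


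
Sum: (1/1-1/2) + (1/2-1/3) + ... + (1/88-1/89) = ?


Telescoping: adjacent terms cancel.
= 1/1 - 1/89
= 1 - 1/89 = 88/89

Sum = 88/89


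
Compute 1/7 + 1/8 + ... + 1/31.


Σₖ₌7^31 1/k = 1/7 + 1/8 + 1/9 + ... + 1/31
= 113879905002697/72201776446800
≈ 1.5772

Sum = 113879905002697/72201776446800 ≈ 1.5772


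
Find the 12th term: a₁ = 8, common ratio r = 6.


aₙ = a₁·r^(n-1)
= 8×6^11
= 8×362797056
= 2902376448

a_12 = 2902376448


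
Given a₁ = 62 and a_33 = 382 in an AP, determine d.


d = (aₙ - a₁)/(n-1)
= (382 - 62)/(33-1)
= 320/32 = 10

d = 10


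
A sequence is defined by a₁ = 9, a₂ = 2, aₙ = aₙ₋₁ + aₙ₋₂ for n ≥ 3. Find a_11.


Computing iteratively: 9, 2, 11, 13, 24, 37, 61, 98, 159, 257, 416
a_11 = 416

a_11 = 416


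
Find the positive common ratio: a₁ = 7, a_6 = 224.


r^(n-1) = aₙ/a₁
r^5 = 224/7 = 32
r = 32^(1/5)
= 2

r = 2


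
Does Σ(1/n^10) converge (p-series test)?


p-series test: Σ c/n^p converges if p > 1, diverges if p ≤ 1 (constant c > 0 doesn't affect convergence).
p = 10
10 > 1 → CONVERGES

Converges (p = 10 > 1)


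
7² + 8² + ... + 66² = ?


Σₖ₌7^66 k² = Σₖ₌₁^66 k² − Σₖ₌₁^6 k²
= 66·67·133/6 − 6·7·13/6
= 98021 − 91 = 97930

Σk² = 97930


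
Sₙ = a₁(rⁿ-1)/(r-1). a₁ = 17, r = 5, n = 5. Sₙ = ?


Sₙ = 17×(5^5 - 1)/(5 - 1)
= 17×(3125 - 1)/4
= 17×3124/4
= 13277

S_5 = 13277


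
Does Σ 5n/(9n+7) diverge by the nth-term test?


lim(n→∞) 5n/(9n+7) = 5/9 = 5/9  (divide numerator and denominator by n)
lim aₙ = 5/9 ≠ 0 → series DIVERGES

Diverges (lim aₙ = 5/9 ≠ 0)


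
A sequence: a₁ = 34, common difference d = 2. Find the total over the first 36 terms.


aₙ = 34 + (36-1)×2 = 104
Sₙ = n(a₁+aₙ)/2 = 36×(34+104)/2
= 36×138/2 = 2484

S_36 = 2484
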